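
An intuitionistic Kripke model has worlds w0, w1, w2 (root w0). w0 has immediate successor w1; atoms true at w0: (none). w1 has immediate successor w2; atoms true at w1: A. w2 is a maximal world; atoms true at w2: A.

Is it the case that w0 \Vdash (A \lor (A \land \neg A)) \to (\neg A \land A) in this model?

No

w0 \nVdash (A \lor (A \land \neg A)) \to (\neg A \land A): at the accessible world w1, w1 \Vdash A \lor (A \land \neg A) but w1 \nVdash \neg A \land A.
w1 \nVdash \neg A \land A since w1 fails \neg A.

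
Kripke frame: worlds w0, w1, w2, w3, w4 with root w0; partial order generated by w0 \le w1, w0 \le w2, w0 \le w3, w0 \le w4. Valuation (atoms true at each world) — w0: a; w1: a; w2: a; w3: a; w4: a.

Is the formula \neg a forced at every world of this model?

Not every world: w0 \nVdash \neg a.
w0 \nVdash \neg a since w0 is accessible from w0 and w0 \Vdash a.

No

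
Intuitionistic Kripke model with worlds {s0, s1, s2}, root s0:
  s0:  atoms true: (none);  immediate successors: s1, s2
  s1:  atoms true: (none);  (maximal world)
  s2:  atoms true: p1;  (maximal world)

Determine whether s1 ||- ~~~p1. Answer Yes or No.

Yes

s1 ||- ~~~p1: no world accessible from s1 forces ~~p1.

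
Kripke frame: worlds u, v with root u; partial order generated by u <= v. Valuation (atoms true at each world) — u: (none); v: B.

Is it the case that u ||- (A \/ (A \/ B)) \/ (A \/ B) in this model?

u ||-/- (A \/ (A \/ B)) \/ (A \/ B): neither disjunct is forced at u.
u ||-/- A \/ (A \/ B): neither disjunct is forced at u.
u lacks atom A, so u ||-/- A.

No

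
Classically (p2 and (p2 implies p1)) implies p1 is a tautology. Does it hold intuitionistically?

This is modus ponens in implicational form, which is intuitionistically derivable.
If a world forces p2 and p2 implies p1, then applying the implication at that world (which is accessible from itself) gives p1.

Yes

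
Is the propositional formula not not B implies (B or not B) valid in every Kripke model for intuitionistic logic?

No

This is a variant of double-negation elimination (deriving excluded middle from double negation), which is not intuitionistically valid.
A Kripke countermodel: worlds s0, s1; order generated by s0 <= s1; atoms true at each world — s0:{}; s1:{B}.
s0 does not force not not B implies (B or not B): already at s0 itself, s0 forces not not B but s0 does not force B or not B.
s0 does not force B or not B: neither disjunct is forced at s0.
s0 lacks atom B, so s0 does not force B.
So the root s0 does not force the formula.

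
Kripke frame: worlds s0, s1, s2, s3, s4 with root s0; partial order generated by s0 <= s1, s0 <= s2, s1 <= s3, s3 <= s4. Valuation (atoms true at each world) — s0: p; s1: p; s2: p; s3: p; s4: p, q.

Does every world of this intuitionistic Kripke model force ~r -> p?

s0 ||- ~r -> p: every world accessible from s0 that forces ~r (namely s0, s1, s2, s3, s4) also forces p.
Since the root s0 forces ~r -> p and forcing is persistent (monotone upward), every world forces it.

Yes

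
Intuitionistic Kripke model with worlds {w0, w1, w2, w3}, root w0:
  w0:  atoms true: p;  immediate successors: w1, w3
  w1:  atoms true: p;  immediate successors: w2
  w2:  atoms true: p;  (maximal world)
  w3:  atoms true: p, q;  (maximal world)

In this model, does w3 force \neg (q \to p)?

w3 \nVdash \neg (q \to p) since w3 is accessible from w3 and w3 \Vdash q \to p.
w3 \Vdash q \to p: every world accessible from w3 that forces q (namely w3) also forces p.

No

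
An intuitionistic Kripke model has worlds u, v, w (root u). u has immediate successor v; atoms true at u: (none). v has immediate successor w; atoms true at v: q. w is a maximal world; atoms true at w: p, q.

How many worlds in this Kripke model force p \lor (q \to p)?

u: does not force it — u \nVdash p \lor (q \to p): neither disjunct is forced at u.
v: does not force it — v \nVdash p \lor (q \to p): neither disjunct is forced at v.
w: forces it.
Worlds forcing the formula: {w}.

1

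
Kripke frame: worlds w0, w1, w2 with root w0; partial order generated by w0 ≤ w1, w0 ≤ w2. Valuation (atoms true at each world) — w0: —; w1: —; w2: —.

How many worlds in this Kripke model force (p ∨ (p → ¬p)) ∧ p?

w0: does not force it — w0 ⊮ (p ∨ (p → ¬p)) ∧ p since w0 fails p.
w1: does not force it — w1 ⊮ (p ∨ (p → ¬p)) ∧ p since w1 fails p.
w2: does not force it.
Worlds forcing the formula: { }.

0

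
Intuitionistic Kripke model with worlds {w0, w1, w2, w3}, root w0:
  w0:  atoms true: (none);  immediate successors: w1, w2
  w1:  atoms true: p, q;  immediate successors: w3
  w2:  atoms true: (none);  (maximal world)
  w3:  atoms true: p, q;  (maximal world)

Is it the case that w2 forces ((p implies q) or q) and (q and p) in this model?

No

w2 does not force ((p implies q) or q) and (q and p) since w2 fails q and p.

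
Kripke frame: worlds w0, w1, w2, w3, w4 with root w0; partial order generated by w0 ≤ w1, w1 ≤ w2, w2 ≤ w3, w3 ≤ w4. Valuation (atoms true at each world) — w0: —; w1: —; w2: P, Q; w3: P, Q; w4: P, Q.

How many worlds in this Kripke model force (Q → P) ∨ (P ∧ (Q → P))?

w0: forces it.
w1: forces it.
w2: forces it.
w3: forces it.
w4: forces it.
Worlds forcing the formula: {w0, w1, w2, w3, w4}.

5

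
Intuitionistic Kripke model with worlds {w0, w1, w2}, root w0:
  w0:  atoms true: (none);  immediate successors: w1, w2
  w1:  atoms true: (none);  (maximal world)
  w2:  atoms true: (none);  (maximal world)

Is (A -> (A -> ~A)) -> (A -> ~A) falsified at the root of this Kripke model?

w0 ||- (A -> (A -> ~A)) -> (A -> ~A): every world accessible from w0 that forces A -> (A -> ~A) (namely w0, w1, w2) also forces A -> ~A.
So the root w0 forces (A -> (A -> ~A)) -> (A -> ~A); the model is not a countermodel.

No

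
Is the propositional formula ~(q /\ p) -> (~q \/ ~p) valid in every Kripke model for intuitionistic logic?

No

This is the constructively invalid direction of De Morgan's law for conjunction, which is not intuitionistically valid.
A Kripke countermodel: worlds u0, u1, u2; order generated by u0 <= u1, u0 <= u2; atoms true at each world — u0:{}; u1:{q}; u2:{p}.
u0 ||-/- ~(q /\ p) -> (~q \/ ~p): already at u0 itself, u0 ||- ~(q /\ p) but u0 ||-/- ~q \/ ~p.
u0 ||-/- ~q \/ ~p: neither disjunct is forced at u0.
u0 ||-/- ~q since u1 is accessible from u0 and u1 ||- q.
So the root u0 does not force the formula.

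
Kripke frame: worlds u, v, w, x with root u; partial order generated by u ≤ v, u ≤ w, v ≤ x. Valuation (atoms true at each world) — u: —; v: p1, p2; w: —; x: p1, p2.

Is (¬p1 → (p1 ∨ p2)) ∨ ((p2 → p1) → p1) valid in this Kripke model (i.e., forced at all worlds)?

No

Not every world: u ⊮ (¬p1 → (p1 ∨ p2)) ∨ ((p2 → p1) → p1).
u ⊮ (¬p1 → (p1 ∨ p2)) ∨ ((p2 → p1) → p1): neither disjunct is forced at u.
u ⊮ ¬p1 → (p1 ∨ p2): at the accessible world w, w ⊩ ¬p1 but w ⊮ p1 ∨ p2.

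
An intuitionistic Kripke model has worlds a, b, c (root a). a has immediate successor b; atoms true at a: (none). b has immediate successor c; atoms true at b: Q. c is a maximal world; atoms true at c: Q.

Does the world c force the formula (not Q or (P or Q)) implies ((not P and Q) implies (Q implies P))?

No

c does not force (not Q or (P or Q)) implies ((not P and Q) implies (Q implies P)): already at c itself, c forces not Q or (P or Q) but c does not force (not P and Q) implies (Q implies P).
c does not force (not P and Q) implies (Q implies P): already at c itself, c forces not P and Q but c does not force Q implies P.
c does not force Q implies P: already at c itself, c forces Q but c does not force P.
c lacks atom P, so c does not force P.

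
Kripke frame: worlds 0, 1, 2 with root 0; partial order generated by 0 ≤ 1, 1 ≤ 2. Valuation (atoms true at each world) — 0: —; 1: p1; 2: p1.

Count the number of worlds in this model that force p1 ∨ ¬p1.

0: does not force it — 0 ⊮ p1 ∨ ¬p1: neither disjunct is forced at 0.
1: forces it.
2: forces it.
Worlds forcing the formula: {1, 2}.

2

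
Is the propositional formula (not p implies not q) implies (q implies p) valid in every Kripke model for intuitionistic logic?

This is the converse of contraposition, which is not intuitionistically valid.
A Kripke countermodel: worlds u, v; order generated by u <= v; atoms true at each world — u:{q}; v:{p,q}.
u does not force (not p implies not q) implies (q implies p): already at u itself, u forces not p implies not q but u does not force q implies p.
u does not force q implies p: already at u itself, u forces q but u does not force p.
u lacks atom p, so u does not force p.
So the root u does not force the formula.

No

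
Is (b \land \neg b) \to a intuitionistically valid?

Yes

This is an instance of ex falso quodlibet, which is intuitionistically derivable.
No world can force both b and \neg b, so the antecedent b \land \neg b is never forced and the implication holds vacuously at every world.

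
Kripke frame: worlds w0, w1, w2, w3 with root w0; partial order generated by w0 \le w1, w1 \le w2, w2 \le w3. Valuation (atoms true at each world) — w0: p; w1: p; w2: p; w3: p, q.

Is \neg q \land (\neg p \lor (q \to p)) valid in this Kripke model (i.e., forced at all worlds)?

No

Not every world: w0 \nVdash \neg q \land (\neg p \lor (q \to p)).
w0 \nVdash \neg q \land (\neg p \lor (q \to p)) since w0 fails \neg q.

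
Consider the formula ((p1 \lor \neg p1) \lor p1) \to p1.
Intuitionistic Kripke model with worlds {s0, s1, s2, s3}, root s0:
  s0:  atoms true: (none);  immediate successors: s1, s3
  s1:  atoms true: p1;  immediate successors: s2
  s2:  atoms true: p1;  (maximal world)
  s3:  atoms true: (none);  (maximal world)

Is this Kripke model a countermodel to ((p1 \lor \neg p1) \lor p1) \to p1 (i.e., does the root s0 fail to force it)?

s0 \nVdash ((p1 \lor \neg p1) \lor p1) \to p1: at the accessible world s3, s3 \Vdash (p1 \lor \neg p1) \lor p1 but s3 \nVdash p1.
s3 lacks atom p1, so s3 \nVdash p1.
So the root s0 does not force ((p1 \lor \neg p1) \lor p1) \to p1; the model is a countermodel.

Yes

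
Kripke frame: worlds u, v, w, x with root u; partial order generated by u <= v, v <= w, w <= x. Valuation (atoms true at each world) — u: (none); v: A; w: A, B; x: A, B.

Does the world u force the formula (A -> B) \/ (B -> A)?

u ||- (A -> B) \/ (B -> A) via the disjunct B -> A.

Yes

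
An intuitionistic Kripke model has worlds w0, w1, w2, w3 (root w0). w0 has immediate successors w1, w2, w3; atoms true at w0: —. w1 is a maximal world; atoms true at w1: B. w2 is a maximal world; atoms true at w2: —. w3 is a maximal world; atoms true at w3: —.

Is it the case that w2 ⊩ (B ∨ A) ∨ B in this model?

No

w2 ⊮ (B ∨ A) ∨ B: neither disjunct is forced at w2.
w2 ⊮ B ∨ A: neither disjunct is forced at w2.
w2 lacks atom B, so w2 ⊮ B.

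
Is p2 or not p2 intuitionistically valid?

No

This is the law of excluded middle, which is not intuitionistically valid.
A Kripke countermodel: worlds w0, w1; order generated by w0 <= w1; atoms true at each world — w0:{}; w1:{p2}.
w0 does not force p2 or not p2: neither disjunct is forced at w0.
w0 lacks atom p2, so w0 does not force p2.
So the root w0 does not force the formula.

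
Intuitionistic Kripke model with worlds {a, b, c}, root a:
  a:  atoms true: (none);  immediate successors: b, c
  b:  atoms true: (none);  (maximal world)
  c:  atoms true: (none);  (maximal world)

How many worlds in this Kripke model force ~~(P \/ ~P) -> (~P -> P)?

0

a: does not force it — a ||-/- ~~(P \/ ~P) -> (~P -> P): already at a itself, a ||- ~~(P \/ ~P) but a ||-/- ~P -> P.
b: does not force it — b ||-/- ~~(P \/ ~P) -> (~P -> P): already at b itself, b ||- ~~(P \/ ~P) but b ||-/- ~P -> P.
c: does not force it.
Worlds forcing the formula: { }.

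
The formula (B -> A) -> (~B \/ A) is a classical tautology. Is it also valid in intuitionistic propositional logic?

No

This is the material-implication-as-disjunction principle, which is not intuitionistically valid.
A Kripke countermodel: worlds a, b; order generated by a <= b; atoms true at each world — a:{}; b:{A,B}.
a ||-/- (B -> A) -> (~B \/ A): already at a itself, a ||- B -> A but a ||-/- ~B \/ A.
a ||-/- ~B \/ A: neither disjunct is forced at a.
a ||-/- ~B since b is accessible from a and b ||- B.
So the root a does not force the formula.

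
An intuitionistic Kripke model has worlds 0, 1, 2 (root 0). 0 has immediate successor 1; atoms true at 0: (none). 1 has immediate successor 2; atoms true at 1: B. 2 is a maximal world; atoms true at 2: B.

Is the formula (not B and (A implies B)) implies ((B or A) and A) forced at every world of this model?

Yes

0 forces (not B and (A implies B)) implies ((B or A) and A) vacuously: no world accessible from 0 forces the antecedent not B and (A implies B).
Since the root 0 forces (not B and (A implies B)) implies ((B or A) and A) and forcing is persistent (monotone upward), every world forces it.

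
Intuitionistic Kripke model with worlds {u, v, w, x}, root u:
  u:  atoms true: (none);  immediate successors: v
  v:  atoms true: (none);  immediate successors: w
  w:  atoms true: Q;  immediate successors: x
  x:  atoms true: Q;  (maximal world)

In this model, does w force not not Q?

Yes

w forces not not Q: no world accessible from w forces not Q.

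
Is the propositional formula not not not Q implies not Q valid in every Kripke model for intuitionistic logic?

Yes

This is triple-negation reduction, which is intuitionistically derivable.
Assume not not not Q and suppose Q. Then not not Q (double-negation introduction), contradicting not not not Q. So not Q.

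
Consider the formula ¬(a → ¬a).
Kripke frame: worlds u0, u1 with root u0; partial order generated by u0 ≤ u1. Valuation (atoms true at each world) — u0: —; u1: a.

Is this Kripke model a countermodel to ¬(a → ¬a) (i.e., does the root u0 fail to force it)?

u0 ⊩ ¬(a → ¬a): no world accessible from u0 forces a → ¬a.
So the root u0 forces ¬(a → ¬a); the model is not a countermodel.

No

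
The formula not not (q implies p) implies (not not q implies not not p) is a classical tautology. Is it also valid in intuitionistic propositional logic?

Yes

This is the distribution of double negation over implication, which is intuitionistically derivable.
Assume not not (q implies p) and not not q; suppose not p. Then q implies p would give not q (by contraposition), contradicting not not q; so not (q implies p), contradicting not not (q implies p). Hence not not p.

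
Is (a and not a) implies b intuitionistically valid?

This is an instance of ex falso quodlibet, which is intuitionistically derivable.
No world can force both a and not a, so the antecedent a and not a is never forced and the implication holds vacuously at every world.

Yes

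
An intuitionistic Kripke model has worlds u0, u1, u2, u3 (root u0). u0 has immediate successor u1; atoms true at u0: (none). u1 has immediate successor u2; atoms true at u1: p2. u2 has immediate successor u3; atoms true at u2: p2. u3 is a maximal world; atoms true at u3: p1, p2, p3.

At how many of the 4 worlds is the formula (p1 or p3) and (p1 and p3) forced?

1

u0: does not force it — u0 does not force (p1 or p3) and (p1 and p3) since u0 fails p1 or p3.
u1: does not force it.
u2: does not force it.
u3: forces it.
Worlds forcing the formula: {u3}.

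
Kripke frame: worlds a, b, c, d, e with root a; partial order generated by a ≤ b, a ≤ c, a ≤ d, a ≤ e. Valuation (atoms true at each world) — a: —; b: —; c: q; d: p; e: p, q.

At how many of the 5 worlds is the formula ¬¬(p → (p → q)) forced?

3

a: does not force it — a ⊮ ¬¬(p → (p → q)) since d is accessible from a and d ⊩ ¬(p → (p → q)).
b: forces it.
c: forces it.
d: does not force it — d ⊮ ¬¬(p → (p → q)) since d is accessible from d and d ⊩ ¬(p → (p → q)).
e: forces it.
Worlds forcing the formula: {b, c, e}.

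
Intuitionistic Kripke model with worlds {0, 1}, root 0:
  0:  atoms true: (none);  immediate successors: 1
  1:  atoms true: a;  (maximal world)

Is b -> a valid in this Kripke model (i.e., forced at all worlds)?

0 ||- b -> a vacuously: no world accessible from 0 forces the antecedent b.
Since the root 0 forces b -> a and forcing is persistent (monotone upward), every world forces it.

Yes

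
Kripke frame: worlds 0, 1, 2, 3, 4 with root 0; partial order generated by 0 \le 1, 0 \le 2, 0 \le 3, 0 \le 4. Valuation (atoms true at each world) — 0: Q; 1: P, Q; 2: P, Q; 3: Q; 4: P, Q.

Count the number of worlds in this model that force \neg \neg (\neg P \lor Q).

0: forces it.
1: forces it.
2: forces it.
3: forces it.
4: forces it.
Worlds forcing the formula: {0, 1, 2, 3, 4}.

5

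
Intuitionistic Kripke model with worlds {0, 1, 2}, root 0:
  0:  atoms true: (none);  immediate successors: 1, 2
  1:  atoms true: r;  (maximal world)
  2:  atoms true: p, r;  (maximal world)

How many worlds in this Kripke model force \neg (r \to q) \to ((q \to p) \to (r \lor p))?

2

0: does not force it — 0 \nVdash \neg (r \to q) \to ((q \to p) \to (r \lor p)): already at 0 itself, 0 \Vdash \neg (r \to q) but 0 \nVdash (q \to p) \to (r \lor p).
1: forces it.
2: forces it.
Worlds forcing the formula: {1, 2}.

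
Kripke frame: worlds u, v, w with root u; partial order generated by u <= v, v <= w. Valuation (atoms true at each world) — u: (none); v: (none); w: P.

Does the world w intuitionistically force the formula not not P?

w forces not not P: no world accessible from w forces not P.

Yes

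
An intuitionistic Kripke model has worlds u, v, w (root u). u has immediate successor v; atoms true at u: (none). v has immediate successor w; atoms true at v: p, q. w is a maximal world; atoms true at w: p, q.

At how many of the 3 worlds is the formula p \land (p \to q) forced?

u: does not force it — u \nVdash p \land (p \to q) since u fails p.
v: forces it.
w: forces it.
Worlds forcing the formula: {v, w}.

2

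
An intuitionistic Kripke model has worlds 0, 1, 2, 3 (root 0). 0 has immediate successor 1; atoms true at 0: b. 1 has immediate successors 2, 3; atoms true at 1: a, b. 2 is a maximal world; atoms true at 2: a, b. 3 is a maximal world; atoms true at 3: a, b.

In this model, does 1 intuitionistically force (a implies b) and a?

1 forces (a implies b) and a since 1 forces both conjuncts.

Yes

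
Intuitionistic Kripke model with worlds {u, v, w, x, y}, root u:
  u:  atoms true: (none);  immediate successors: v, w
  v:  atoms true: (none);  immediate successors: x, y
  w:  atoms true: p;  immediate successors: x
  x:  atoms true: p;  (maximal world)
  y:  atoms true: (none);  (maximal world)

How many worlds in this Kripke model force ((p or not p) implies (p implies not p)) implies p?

u: does not force it — u does not force ((p or not p) implies (p implies not p)) implies p: at the accessible world y, y forces (p or not p) implies (p implies not p) but y does not force p.
v: does not force it — v does not force ((p or not p) implies (p implies not p)) implies p: at the accessible world y, y forces (p or not p) implies (p implies not p) but y does not force p.
w: forces it.
x: forces it.
y: does not force it.
Worlds forcing the formula: {w, x}.

2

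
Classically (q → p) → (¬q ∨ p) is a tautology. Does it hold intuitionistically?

No

This is the material-implication-as-disjunction principle, which is not intuitionistically valid.
A Kripke countermodel: worlds u, v; order generated by u ≤ v; atoms true at each world — u:{}; v:{p,q}.
u ⊮ (q → p) → (¬q ∨ p): already at u itself, u ⊩ q → p but u ⊮ ¬q ∨ p.
u ⊮ ¬q ∨ p: neither disjunct is forced at u.
u ⊮ ¬q since v is accessible from u and v ⊩ q.
So the root u does not force the formula.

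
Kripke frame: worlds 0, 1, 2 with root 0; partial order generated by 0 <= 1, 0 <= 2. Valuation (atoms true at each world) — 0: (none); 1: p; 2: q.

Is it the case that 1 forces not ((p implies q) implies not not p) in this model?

No

1 does not force not ((p implies q) implies not not p) since 1 is accessible from 1 and 1 forces (p implies q) implies not not p.
1 forces (p implies q) implies not not p vacuously: no world accessible from 1 forces the antecedent p implies q.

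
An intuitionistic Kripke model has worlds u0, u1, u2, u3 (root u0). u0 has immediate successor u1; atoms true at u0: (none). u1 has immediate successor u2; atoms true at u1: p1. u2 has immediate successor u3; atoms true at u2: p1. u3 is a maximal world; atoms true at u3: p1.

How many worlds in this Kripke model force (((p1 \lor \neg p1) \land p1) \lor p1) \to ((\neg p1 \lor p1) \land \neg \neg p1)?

4

u0: forces it.
u1: forces it.
u2: forces it.
u3: forces it.
Worlds forcing the formula: {u0, u1, u2, u3}.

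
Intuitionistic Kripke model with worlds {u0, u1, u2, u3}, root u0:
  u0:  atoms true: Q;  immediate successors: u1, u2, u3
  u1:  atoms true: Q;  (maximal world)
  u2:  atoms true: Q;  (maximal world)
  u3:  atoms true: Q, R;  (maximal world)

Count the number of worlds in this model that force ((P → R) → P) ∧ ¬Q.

u0: does not force it — u0 ⊮ ((P → R) → P) ∧ ¬Q since u0 fails (P → R) → P.
u1: does not force it — u1 ⊮ ((P → R) → P) ∧ ¬Q since u1 fails (P → R) → P.
u2: does not force it.
u3: does not force it.
Worlds forcing the formula: { }.

0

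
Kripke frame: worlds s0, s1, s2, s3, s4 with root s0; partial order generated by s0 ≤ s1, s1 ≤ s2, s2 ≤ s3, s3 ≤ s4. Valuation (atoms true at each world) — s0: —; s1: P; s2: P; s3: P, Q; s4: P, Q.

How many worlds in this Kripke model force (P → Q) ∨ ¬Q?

2

s0: does not force it — s0 ⊮ (P → Q) ∨ ¬Q: neither disjunct is forced at s0.
s1: does not force it.
s2: does not force it.
s3: forces it.
s4: forces it.
Worlds forcing the formula: {s3, s4}.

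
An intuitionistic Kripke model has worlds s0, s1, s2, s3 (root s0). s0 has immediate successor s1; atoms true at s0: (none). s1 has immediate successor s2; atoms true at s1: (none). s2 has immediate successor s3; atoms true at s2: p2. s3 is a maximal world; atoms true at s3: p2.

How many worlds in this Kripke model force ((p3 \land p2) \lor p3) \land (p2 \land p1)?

0

s0: does not force it — s0 \nVdash ((p3 \land p2) \lor p3) \land (p2 \land p1) since s0 fails (p3 \land p2) \lor p3.
s1: does not force it — s1 \nVdash ((p3 \land p2) \lor p3) \land (p2 \land p1) since s1 fails (p3 \land p2) \lor p3.
s2: does not force it.
s3: does not force it.
Worlds forcing the formula: { }.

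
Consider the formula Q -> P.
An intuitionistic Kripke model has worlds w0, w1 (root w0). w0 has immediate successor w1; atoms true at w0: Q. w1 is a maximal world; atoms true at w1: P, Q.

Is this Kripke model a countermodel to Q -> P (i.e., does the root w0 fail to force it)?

w0 ||-/- Q -> P: already at w0 itself, w0 ||- Q but w0 ||-/- P.
w0 lacks atom P, so w0 ||-/- P.
So the root w0 does not force Q -> P; the model is a countermodel.

Yes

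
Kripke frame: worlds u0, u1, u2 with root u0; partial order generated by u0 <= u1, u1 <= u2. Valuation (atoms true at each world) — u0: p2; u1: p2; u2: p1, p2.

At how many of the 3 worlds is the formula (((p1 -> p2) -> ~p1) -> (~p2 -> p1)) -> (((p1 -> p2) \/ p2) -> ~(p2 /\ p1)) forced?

0

u0: does not force it — u0 ||-/- (((p1 -> p2) -> ~p1) -> (~p2 -> p1)) -> (((p1 -> p2) \/ p2) -> ~(p2 /\ p1)): already at u0 itself, u0 ||- ((p1 -> p2) -> ~p1) -> (~p2 -> p1) but u0 ||-/- ((p1 -> p2) \/ p2) -> ~(p2 /\ p1).
u1: does not force it.
u2: does not force it.
Worlds forcing the formula: { }.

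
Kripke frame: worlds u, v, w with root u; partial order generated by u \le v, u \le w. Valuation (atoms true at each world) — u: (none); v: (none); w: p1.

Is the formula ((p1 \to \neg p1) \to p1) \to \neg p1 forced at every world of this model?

No

Not every world: u \nVdash ((p1 \to \neg p1) \to p1) \to \neg p1.
u \nVdash ((p1 \to \neg p1) \to p1) \to \neg p1: at the accessible world w, w \Vdash (p1 \to \neg p1) \to p1 but w \nVdash \neg p1.
w \nVdash \neg p1 since w is accessible from w and w \Vdash p1.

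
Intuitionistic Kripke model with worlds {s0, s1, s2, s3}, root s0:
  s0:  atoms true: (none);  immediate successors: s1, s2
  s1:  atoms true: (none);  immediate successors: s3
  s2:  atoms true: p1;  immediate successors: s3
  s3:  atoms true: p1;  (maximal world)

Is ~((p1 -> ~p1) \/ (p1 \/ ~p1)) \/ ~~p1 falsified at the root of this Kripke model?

s0 ||- ~((p1 -> ~p1) \/ (p1 \/ ~p1)) \/ ~~p1 via the disjunct ~~p1.
So the root s0 forces ~((p1 -> ~p1) \/ (p1 \/ ~p1)) \/ ~~p1; the model is not a countermodel.

No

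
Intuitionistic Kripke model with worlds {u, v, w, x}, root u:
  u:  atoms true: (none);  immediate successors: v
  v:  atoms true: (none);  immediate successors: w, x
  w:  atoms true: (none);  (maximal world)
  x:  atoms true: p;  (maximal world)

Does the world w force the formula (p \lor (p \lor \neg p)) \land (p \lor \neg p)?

Yes

w \Vdash (p \lor (p \lor \neg p)) \land (p \lor \neg p) since w forces both conjuncts.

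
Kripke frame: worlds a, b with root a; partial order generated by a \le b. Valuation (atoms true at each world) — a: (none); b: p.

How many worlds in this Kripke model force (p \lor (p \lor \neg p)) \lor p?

a: does not force it — a \nVdash (p \lor (p \lor \neg p)) \lor p: neither disjunct is forced at a.
b: forces it.
Worlds forcing the formula: {b}.

1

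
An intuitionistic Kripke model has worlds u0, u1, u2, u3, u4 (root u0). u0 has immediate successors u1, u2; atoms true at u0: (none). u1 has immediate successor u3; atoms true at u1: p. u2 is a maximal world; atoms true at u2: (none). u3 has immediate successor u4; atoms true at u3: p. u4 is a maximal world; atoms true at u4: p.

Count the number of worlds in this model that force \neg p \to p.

u0: does not force it — u0 \nVdash \neg p \to p: at the accessible world u2, u2 \Vdash \neg p but u2 \nVdash p.
u1: forces it.
u2: does not force it — u2 \nVdash \neg p \to p: already at u2 itself, u2 \Vdash \neg p but u2 \nVdash p.
u3: forces it.
u4: forces it.
Worlds forcing the formula: {u1, u3, u4}.

3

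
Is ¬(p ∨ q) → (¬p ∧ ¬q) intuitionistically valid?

This is a constructively valid De Morgan direction (negated disjunction to conjunction of negations), which is intuitionistically derivable.
From ¬(p ∨ q): if p held then p ∨ q would, contradiction — so ¬p; similarly ¬q.

Yes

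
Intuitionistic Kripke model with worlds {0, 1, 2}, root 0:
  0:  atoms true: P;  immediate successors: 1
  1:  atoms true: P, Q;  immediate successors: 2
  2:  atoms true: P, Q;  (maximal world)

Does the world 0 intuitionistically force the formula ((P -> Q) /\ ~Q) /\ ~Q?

0 ||-/- ((P -> Q) /\ ~Q) /\ ~Q since 0 fails (P -> Q) /\ ~Q.

No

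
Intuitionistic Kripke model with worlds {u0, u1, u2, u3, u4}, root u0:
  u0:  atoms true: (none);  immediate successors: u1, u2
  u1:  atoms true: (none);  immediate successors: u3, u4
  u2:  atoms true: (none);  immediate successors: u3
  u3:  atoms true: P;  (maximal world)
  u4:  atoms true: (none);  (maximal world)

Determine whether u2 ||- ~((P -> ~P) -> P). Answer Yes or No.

No

u2 ||-/- ~((P -> ~P) -> P) since u2 is accessible from u2 and u2 ||- (P -> ~P) -> P.
u2 ||- (P -> ~P) -> P vacuously: no world accessible from u2 forces the antecedent P -> ~P.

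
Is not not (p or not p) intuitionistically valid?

This is the double negation of excluded middle, which is intuitionistically derivable.
Assuming not (p or not p): from p we'd get p or not p, so not p; but then p or not p again — contradiction. Hence not not (p or not p).

Yes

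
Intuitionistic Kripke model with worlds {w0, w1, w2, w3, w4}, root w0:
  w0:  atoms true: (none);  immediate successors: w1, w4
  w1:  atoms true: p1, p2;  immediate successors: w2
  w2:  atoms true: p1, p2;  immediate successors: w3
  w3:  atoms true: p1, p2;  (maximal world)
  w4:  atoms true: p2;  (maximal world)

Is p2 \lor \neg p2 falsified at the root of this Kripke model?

w0 \nVdash p2 \lor \neg p2: neither disjunct is forced at w0.
w0 lacks atom p2, so w0 \nVdash p2.
So the root w0 does not force p2 \lor \neg p2; the model is a countermodel.

Yes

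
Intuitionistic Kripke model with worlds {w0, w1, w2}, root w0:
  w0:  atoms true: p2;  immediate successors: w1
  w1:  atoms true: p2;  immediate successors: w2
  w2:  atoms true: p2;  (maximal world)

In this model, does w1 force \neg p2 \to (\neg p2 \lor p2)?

w1 \Vdash \neg p2 \to (\neg p2 \lor p2) vacuously: no world accessible from w1 forces the antecedent \neg p2.

Yes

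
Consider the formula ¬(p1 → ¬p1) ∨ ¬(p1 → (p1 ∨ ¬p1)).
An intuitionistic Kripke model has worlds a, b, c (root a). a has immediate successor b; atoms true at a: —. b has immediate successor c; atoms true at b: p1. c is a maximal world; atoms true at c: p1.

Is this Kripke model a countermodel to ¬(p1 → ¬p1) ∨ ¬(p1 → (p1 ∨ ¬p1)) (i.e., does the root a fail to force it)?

a ⊩ ¬(p1 → ¬p1) ∨ ¬(p1 → (p1 ∨ ¬p1)) via the disjunct ¬(p1 → ¬p1).
So the root a forces ¬(p1 → ¬p1) ∨ ¬(p1 → (p1 ∨ ¬p1)); the model is not a countermodel.

No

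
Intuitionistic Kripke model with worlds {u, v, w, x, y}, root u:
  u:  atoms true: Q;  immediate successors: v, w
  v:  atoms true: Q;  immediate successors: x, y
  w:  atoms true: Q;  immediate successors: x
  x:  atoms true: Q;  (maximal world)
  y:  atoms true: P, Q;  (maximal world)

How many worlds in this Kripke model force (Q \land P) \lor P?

u: does not force it — u \nVdash (Q \land P) \lor P: neither disjunct is forced at u.
v: does not force it — v \nVdash (Q \land P) \lor P: neither disjunct is forced at v.
w: does not force it.
x: does not force it.
y: forces it.
Worlds forcing the formula: {y}.

1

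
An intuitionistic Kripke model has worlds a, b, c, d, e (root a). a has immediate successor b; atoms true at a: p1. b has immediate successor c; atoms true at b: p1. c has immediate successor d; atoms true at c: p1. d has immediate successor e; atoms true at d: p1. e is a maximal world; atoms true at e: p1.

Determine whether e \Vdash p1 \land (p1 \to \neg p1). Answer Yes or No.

e \nVdash p1 \land (p1 \to \neg p1) since e fails p1 \to \neg p1.

No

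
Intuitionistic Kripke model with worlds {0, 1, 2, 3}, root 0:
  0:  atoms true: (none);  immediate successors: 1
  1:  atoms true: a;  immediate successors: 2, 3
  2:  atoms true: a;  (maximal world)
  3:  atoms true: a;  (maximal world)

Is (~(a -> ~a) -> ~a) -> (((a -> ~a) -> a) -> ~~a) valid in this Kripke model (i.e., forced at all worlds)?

Yes

0 ||- (~(a -> ~a) -> ~a) -> (((a -> ~a) -> a) -> ~~a) vacuously: no world accessible from 0 forces the antecedent ~(a -> ~a) -> ~a.
Since the root 0 forces (~(a -> ~a) -> ~a) -> (((a -> ~a) -> a) -> ~~a) and forcing is persistent (monotone upward), every world forces it.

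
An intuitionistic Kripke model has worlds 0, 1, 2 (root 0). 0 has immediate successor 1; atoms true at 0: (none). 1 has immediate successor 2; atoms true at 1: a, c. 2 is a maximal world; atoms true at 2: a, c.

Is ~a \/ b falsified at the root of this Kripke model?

Yes

0 ||-/- ~a \/ b: neither disjunct is forced at 0.
0 ||-/- ~a since 1 is accessible from 0 and 1 ||- a.
So the root 0 does not force ~a \/ b; the model is a countermodel.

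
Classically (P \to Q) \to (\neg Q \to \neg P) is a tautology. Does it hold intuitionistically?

This is the forward direction of contraposition, which is intuitionistically derivable.
Assume P \to Q and \neg Q. If P held then Q would follow, contradicting \neg Q; so \neg P.

Yes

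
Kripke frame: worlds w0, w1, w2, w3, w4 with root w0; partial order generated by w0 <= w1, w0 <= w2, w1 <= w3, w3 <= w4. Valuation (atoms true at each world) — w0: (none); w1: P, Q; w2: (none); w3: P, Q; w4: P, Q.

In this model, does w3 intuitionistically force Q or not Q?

w3 forces Q or not Q via the disjunct Q.

Yes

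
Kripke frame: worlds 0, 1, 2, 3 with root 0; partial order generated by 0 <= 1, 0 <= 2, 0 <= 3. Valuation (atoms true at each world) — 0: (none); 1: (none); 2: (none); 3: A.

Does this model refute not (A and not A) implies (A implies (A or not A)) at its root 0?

No

0 forces not (A and not A) implies (A implies (A or not A)): every world accessible from 0 that forces not (A and not A) (namely 0, 1, 2, 3) also forces A implies (A or not A).
So the root 0 forces not (A and not A) implies (A implies (A or not A)); the model is not a countermodel.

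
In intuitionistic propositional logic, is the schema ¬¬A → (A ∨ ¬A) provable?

This is a variant of double-negation elimination (deriving excluded middle from double negation), which is not intuitionistically valid.
A Kripke countermodel: worlds u0, u1; order generated by u0 ≤ u1; atoms true at each world — u0:{}; u1:{A}.
u0 ⊮ ¬¬A → (A ∨ ¬A): already at u0 itself, u0 ⊩ ¬¬A but u0 ⊮ A ∨ ¬A.
u0 ⊮ A ∨ ¬A: neither disjunct is forced at u0.
u0 lacks atom A, so u0 ⊮ A.
So the root u0 does not force the formula.

No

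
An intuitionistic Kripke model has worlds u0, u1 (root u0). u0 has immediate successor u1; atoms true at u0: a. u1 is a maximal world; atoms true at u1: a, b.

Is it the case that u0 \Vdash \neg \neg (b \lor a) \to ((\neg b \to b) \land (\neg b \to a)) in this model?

Yes

u0 \Vdash \neg \neg (b \lor a) \to ((\neg b \to b) \land (\neg b \to a)): every world accessible from u0 that forces \neg \neg (b \lor a) (namely u0, u1) also forces (\neg b \to b) \land (\neg b \to a).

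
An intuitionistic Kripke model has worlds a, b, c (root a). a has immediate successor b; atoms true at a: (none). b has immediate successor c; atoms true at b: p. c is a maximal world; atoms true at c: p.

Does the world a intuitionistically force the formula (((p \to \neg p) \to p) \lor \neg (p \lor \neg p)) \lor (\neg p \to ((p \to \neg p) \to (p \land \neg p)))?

a \Vdash (((p \to \neg p) \to p) \lor \neg (p \lor \neg p)) \lor (\neg p \to ((p \to \neg p) \to (p \land \neg p))) via the disjunct ((p \to \neg p) \to p) \lor \neg (p \lor \neg p).

Yes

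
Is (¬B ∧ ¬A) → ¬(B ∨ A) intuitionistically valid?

This is a constructively valid De Morgan direction (conjunction of negations to negated disjunction), which is intuitionistically derivable.
If both ¬B and ¬A hold at a world, no accessible world forces B or forces A, so none forces B ∨ A.

Yes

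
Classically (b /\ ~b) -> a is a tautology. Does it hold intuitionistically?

This is an instance of ex falso quodlibet, which is intuitionistically derivable.
No world can force both b and ~b, so the antecedent b /\ ~b is never forced and the implication holds vacuously at every world.

Yes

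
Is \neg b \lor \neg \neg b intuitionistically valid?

No

This is the weak law of excluded middle, which is not intuitionistically valid.
A Kripke countermodel: worlds u0, u1, u2; order generated by u0 \le u1, u0 \le u2; atoms true at each world — u0:{}; u1:{b}; u2:{}.
u0 \nVdash \neg b \lor \neg \neg b: neither disjunct is forced at u0.
u0 \nVdash \neg b since u1 is accessible from u0 and u1 \Vdash b.
So the root u0 does not force the formula.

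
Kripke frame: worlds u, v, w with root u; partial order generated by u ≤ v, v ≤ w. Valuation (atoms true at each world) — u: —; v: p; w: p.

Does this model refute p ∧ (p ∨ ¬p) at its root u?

Yes

u ⊮ p ∧ (p ∨ ¬p) since u fails p.
So the root u does not force p ∧ (p ∨ ¬p); the model is a countermodel.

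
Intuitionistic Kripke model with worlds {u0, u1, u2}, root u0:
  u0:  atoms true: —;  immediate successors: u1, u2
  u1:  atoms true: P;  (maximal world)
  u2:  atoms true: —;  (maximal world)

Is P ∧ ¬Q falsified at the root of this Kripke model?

Yes

u0 ⊮ P ∧ ¬Q since u0 fails P.
So the root u0 does not force P ∧ ¬Q; the model is a countermodel.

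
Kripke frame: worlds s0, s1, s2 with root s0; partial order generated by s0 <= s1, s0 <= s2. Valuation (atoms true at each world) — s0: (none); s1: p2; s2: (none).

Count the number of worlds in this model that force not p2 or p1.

s0: does not force it — s0 does not force not p2 or p1: neither disjunct is forced at s0.
s1: does not force it — s1 does not force not p2 or p1: neither disjunct is forced at s1.
s2: forces it.
Worlds forcing the formula: {s2}.

1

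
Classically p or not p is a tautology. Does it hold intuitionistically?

No

This is the law of excluded middle, which is not intuitionistically valid.
A Kripke countermodel: worlds u0, u1; order generated by u0 <= u1; atoms true at each world — u0:{}; u1:{p}.
u0 does not force p or not p: neither disjunct is forced at u0.
u0 lacks atom p, so u0 does not force p.
So the root u0 does not force the formula.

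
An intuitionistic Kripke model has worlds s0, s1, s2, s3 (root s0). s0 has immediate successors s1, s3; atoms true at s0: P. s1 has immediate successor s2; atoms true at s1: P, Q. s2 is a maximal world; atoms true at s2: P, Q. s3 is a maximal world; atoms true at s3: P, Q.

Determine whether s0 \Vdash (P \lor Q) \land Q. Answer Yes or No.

No

s0 \nVdash (P \lor Q) \land Q since s0 fails Q.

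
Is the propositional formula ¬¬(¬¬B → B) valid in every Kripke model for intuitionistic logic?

Yes

This is the double negation of double-negation elimination, which is intuitionistically derivable.
By Glivenko's theorem the double negation of any classical propositional tautology is intuitionistically provable; ¬¬B → B is classically a tautology.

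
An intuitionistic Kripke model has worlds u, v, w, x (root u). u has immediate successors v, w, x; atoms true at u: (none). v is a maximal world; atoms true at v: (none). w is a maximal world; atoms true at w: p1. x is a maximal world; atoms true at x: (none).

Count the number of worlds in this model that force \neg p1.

2

u: does not force it — u \nVdash \neg p1 since w is accessible from u and w \Vdash p1.
v: forces it.
w: does not force it.
x: forces it.
Worlds forcing the formula: {v, x}.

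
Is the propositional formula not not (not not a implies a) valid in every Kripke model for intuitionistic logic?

This is the double negation of double-negation elimination, which is intuitionistically derivable.
By Glivenko's theorem the double negation of any classical propositional tautology is intuitionistically provable; not not a implies a is classically a tautology.

Yes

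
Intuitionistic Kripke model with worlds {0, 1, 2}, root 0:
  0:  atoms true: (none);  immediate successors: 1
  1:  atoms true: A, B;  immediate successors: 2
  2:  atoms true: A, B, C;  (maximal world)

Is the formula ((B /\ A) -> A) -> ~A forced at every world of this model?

Not every world: 0 ||-/- ((B /\ A) -> A) -> ~A.
0 ||-/- ((B /\ A) -> A) -> ~A: already at 0 itself, 0 ||- (B /\ A) -> A but 0 ||-/- ~A.
0 ||-/- ~A since 1 is accessible from 0 and 1 ||- A.

No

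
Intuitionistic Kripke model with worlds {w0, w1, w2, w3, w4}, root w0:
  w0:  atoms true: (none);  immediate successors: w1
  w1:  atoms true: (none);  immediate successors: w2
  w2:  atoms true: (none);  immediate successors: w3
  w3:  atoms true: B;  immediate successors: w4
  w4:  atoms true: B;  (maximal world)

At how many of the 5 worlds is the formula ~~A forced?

w0: does not force it — w0 ||-/- ~~A since w0 is accessible from w0 and w0 ||- ~A.
w1: does not force it — w1 ||-/- ~~A since w1 is accessible from w1 and w1 ||- ~A.
w2: does not force it.
w3: does not force it.
w4: does not force it.
Worlds forcing the formula: { }.

0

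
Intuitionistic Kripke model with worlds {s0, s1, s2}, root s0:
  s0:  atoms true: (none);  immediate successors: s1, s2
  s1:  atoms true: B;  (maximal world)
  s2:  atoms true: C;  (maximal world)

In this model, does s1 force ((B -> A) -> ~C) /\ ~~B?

Yes

s1 ||- ((B -> A) -> ~C) /\ ~~B since s1 forces both conjuncts.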